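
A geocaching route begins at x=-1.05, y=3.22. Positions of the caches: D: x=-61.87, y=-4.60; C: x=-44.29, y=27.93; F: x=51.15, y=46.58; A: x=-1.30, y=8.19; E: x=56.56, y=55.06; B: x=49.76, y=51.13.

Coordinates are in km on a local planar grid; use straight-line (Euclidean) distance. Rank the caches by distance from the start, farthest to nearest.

E, B, F, D, C, A

Distance from the start at x=-1.05, y=3.22 to each:
E x=56.56, y=55.06: 77.5 km
B x=49.76, y=51.13: 69.8 km
F x=51.15, y=46.58: 67.9 km
D x=-61.87, y=-4.60: 61.3 km
C x=-44.29, y=27.93: 49.8 km
A x=-1.30, y=8.19: 5.0 km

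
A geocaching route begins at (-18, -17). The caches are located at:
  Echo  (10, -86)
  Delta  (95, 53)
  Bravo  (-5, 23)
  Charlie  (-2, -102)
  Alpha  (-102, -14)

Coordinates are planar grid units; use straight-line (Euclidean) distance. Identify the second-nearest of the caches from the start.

Distance to each, sorted:
Bravo: 42.1
Echo: 74.5
Alpha: 84.1
Charlie: 86.5
Delta: 132.9
The second-nearest is Echo at 74.5.

Echo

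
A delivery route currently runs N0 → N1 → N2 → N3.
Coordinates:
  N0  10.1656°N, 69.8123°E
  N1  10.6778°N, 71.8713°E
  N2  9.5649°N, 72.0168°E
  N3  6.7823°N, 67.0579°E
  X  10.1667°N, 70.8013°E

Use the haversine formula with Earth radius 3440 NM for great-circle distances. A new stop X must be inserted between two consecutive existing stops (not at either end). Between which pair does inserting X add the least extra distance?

between N0 and N1

Added distance for inserting X between each consecutive pair:
N0–N1: 3.3 NM
N1–N2: 83.3 NM
N2–N3: 42.9 NM
Smallest added distance is 3.3 NM, inserting between N0 and N1.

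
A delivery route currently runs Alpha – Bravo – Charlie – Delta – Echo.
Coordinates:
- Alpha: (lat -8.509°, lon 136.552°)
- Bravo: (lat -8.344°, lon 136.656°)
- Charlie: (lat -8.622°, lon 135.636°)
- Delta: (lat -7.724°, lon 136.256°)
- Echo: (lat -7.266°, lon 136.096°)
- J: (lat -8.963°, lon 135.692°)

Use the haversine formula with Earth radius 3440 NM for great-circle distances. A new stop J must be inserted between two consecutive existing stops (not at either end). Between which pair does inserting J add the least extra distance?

between Bravo and Charlie

Added distance for inserting J between each consecutive pair:
Alpha–Bravo: 114.4 NM
Bravo–Charlie: 26.1 NM
Charlie–Delta: 37.0 NM
Delta–Echo: 157.2 NM
Smallest added distance is 26.1 NM, inserting between Bravo and Charlie.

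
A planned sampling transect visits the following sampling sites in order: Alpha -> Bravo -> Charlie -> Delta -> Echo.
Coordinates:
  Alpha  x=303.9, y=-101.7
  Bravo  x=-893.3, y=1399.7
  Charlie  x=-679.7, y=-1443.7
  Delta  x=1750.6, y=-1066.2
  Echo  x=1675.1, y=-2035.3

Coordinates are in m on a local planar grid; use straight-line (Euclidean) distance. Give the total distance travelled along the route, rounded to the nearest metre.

8203 m

Leg distances:
Alpha→Bravo: 1920.3 m  (cumulative 1920.3 m)
Bravo→Charlie: 2851.4 m  (cumulative 4771.7 m)
Charlie→Delta: 2459.4 m  (cumulative 7231.1 m)
Delta→Echo: 972.0 m  (cumulative 8203.2 m)
Total route length ≈ 8203 m.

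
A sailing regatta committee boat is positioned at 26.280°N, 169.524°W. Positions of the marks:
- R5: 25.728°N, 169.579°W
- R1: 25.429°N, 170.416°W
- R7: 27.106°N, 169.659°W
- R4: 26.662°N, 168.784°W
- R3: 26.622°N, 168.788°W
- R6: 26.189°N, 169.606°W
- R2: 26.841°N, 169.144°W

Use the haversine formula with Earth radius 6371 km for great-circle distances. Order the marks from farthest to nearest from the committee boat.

R1, R7, R4, R3, R2, R5, R6

Computing each great-circle distance from 26.280°N, 169.524°W:
R1 25.429°N, 170.416°W: 130.1 km
R7 27.106°N, 169.659°W: 92.8 km
R4 26.662°N, 168.784°W: 85.0 km
R3 26.622°N, 168.788°W: 82.6 km
R2 26.841°N, 169.144°W: 72.9 km
R5 25.728°N, 169.579°W: 61.6 km
R6 26.189°N, 169.606°W: 13.0 km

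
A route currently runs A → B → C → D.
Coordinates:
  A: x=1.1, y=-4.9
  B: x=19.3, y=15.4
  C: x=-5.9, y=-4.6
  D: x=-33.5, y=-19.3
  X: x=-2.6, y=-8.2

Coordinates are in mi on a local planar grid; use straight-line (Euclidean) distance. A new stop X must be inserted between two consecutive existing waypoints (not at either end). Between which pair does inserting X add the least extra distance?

Added distance for inserting X between each consecutive pair:
A–B: 9.9 mi
B–C: 4.9 mi
C–D: 6.4 mi
Smallest added distance is 4.9 mi, inserting between B and C.

between B and C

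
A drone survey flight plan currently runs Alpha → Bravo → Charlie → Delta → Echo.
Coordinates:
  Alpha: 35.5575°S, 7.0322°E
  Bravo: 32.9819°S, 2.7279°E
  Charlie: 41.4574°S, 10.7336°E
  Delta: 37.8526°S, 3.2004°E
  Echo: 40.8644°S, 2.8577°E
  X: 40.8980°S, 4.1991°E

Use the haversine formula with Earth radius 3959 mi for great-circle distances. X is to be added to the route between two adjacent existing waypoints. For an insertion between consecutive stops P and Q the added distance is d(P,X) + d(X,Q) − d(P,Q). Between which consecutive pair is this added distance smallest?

Added distance for inserting X between each consecutive pair:
Alpha–Bravo: 649.3 mi
Bravo–Charlie: 162.8 mi
Charlie–Delta: 87.5 mi
Delta–Echo: 78.3 mi
Smallest added distance is 78.3 mi, inserting between Delta and Echo.

between Delta and Echo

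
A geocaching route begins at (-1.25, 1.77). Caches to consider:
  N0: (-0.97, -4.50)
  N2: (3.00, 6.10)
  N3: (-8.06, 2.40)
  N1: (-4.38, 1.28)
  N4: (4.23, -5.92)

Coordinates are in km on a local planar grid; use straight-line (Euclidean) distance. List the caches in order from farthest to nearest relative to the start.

Computing each straight-line distance from (-1.25, 1.77):
N4 (4.23, -5.92): 9.4 km
N3 (-8.06, 2.40): 6.8 km
N0 (-0.97, -4.50): 6.3 km
N2 (3.00, 6.10): 6.1 km
N1 (-4.38, 1.28): 3.2 km

N4, N3, N0, N2, N1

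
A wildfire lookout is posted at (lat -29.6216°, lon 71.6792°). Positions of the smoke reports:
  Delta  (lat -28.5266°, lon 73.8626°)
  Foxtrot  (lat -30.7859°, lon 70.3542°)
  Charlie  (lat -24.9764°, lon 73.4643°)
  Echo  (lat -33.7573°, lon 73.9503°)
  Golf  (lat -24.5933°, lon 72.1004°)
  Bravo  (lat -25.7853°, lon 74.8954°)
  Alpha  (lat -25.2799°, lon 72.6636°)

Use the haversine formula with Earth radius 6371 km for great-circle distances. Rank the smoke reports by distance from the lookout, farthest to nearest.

Golf, Charlie, Bravo, Echo, Alpha, Delta, Foxtrot

Distances from the lookout:
Golf (lat -24.5933°, lon 72.1004°): 560.7 km
Charlie (lat -24.9764°, lon 73.4643°): 545.8 km
Bravo (lat -25.7853°, lon 74.8954°): 531.2 km
Echo (lat -33.7573°, lon 73.9503°): 507.6 km
Alpha (lat -25.2799°, lon 72.6636°): 492.4 km
Delta (lat -28.5266°, lon 73.8626°): 244.6 km
Foxtrot (lat -30.7859°, lon 70.3542°): 181.6 km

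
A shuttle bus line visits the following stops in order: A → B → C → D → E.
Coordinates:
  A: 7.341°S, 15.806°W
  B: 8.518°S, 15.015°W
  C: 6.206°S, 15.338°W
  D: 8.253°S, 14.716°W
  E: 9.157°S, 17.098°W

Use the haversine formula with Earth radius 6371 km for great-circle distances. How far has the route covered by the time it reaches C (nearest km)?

417 km

Leg distances:
A→B: 157.2 km  (cumulative 157.2 km)
B→C: 259.5 km  (cumulative 416.8 km)
Cumulative distance at C ≈ 417 km.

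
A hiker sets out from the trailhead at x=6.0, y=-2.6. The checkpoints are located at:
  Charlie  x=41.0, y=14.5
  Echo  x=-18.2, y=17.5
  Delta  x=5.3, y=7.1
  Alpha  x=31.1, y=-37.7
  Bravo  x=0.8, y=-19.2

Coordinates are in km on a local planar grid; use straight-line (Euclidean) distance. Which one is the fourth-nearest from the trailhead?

Charlie

Distance to each, sorted:
Delta: 9.7 km
Bravo: 17.4 km
Echo: 31.5 km
Charlie: 39.0 km
Alpha: 43.2 km
The fourth-nearest is Charlie at 39.0 km.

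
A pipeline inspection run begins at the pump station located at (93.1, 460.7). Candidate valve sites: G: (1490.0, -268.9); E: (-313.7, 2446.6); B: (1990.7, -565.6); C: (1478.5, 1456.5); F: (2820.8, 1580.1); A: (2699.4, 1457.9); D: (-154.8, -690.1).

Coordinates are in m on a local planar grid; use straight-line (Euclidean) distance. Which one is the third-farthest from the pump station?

B

Distances from the pump station ((93.1, 460.7)):
F: 2948.5 m
A: 2790.6 m
B: 2157.4 m
E: 2027.1 m
C: 1706.2 m
G: 1576.0 m
D: 1177.2 m
The third-farthest is B at 2157.4 m.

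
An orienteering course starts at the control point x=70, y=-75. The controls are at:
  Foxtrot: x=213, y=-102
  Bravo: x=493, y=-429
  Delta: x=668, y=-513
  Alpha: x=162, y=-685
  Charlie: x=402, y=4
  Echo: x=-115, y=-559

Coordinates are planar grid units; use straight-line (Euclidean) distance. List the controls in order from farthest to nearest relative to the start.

Delta, Alpha, Bravo, Echo, Charlie, Foxtrot

Computing each straight-line distance from x=70, y=-75:
Delta x=668, y=-513: 741.2
Alpha x=162, y=-685: 616.9
Bravo x=493, y=-429: 551.6
Echo x=-115, y=-559: 518.2
Charlie x=402, y=4: 341.3
Foxtrot x=213, y=-102: 145.5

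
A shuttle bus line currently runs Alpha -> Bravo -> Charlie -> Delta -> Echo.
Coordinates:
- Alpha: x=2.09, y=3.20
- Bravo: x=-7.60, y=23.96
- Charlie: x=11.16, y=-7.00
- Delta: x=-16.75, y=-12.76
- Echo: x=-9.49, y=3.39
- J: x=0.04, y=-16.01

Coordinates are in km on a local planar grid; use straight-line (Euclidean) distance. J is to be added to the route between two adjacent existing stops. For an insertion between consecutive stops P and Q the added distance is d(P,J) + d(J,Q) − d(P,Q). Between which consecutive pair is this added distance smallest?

Added distance for inserting J between each consecutive pair:
Alpha–Bravo: 37.1 km
Bravo–Charlie: 18.8 km
Charlie–Delta: 2.9 km
Delta–Echo: 21.0 km
Smallest added distance is 2.9 km, inserting between Charlie and Delta.

between Charlie and Delta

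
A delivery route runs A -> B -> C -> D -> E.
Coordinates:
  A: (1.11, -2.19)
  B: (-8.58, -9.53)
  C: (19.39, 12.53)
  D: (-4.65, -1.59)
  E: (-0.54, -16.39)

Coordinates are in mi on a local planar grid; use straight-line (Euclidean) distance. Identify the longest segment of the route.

B–C

Leg distances:
A→B: 12.2 mi
B→C: 35.6 mi
C→D: 27.9 mi
D→E: 15.4 mi
The longest leg is B–C at 35.6 mi.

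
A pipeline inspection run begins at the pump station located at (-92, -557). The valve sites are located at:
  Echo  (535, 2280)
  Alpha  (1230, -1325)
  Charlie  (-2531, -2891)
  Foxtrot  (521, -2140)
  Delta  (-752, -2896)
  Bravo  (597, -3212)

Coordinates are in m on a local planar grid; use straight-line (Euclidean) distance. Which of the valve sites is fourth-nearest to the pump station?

Distance to each, sorted:
Alpha: 1528.9 m
Foxtrot: 1697.5 m
Delta: 2430.3 m
Bravo: 2742.9 m
Echo: 2905.5 m
Charlie: 3375.8 m
The fourth-nearest is Bravo at 2742.9 m.

Bravo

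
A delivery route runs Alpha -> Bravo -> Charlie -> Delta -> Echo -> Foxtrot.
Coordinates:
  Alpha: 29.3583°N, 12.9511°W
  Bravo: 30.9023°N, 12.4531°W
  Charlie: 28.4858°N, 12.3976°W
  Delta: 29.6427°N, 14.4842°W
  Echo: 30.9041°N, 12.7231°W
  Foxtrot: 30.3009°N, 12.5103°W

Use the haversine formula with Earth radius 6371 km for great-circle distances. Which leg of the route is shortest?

Leg distances:
Alpha→Bravo: 178.2 km
Bravo→Charlie: 268.8 km
Charlie→Delta: 240.2 km
Delta→Echo: 219.7 km
Echo→Foxtrot: 70.1 km
The shortest leg is Echo–Foxtrot at 70.1 km.

Echo–Foxtrot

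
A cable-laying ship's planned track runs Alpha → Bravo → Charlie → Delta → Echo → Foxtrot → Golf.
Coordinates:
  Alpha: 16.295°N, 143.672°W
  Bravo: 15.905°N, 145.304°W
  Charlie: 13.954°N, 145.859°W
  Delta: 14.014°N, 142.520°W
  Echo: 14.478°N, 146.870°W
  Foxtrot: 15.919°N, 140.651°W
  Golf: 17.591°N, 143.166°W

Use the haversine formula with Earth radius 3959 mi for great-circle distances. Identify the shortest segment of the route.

Leg distances:
Alpha→Bravo: 111.6 mi
Bravo→Charlie: 139.8 mi
Charlie→Delta: 223.9 mi
Delta→Echo: 293.1 mi
Echo→Foxtrot: 426.4 mi
Foxtrot→Golf: 202.6 mi
The shortest leg is Alpha–Bravo at 111.6 mi.

Alpha–Bravo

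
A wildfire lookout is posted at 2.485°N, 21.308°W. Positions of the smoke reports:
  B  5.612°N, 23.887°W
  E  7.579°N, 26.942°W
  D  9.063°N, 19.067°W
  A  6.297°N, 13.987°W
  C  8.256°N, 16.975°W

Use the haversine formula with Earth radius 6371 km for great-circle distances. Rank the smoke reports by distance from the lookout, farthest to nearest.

A, E, C, D, B

Distance from the lookout at 2.485°N, 21.308°W to each:
A 6.297°N, 13.987°W: 915.5 km
E 7.579°N, 26.942°W: 842.6 km
C 8.256°N, 16.975°W: 801.1 km
D 9.063°N, 19.067°W: 772.3 km
B 5.612°N, 23.887°W: 450.2 km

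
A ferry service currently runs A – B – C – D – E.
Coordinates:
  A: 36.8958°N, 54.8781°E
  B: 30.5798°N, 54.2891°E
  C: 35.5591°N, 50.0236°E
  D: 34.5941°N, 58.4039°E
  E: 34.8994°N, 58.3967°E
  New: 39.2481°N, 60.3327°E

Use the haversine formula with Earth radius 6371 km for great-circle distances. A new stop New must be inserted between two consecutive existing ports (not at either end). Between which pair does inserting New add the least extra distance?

Added distance for inserting New between each consecutive pair:
A–B: 949.5 km
B–C: 1426.1 km
C–D: 773.2 km
D–E: 1024.3 km
Smallest added distance is 773.2 km, inserting between C and D.

between C and D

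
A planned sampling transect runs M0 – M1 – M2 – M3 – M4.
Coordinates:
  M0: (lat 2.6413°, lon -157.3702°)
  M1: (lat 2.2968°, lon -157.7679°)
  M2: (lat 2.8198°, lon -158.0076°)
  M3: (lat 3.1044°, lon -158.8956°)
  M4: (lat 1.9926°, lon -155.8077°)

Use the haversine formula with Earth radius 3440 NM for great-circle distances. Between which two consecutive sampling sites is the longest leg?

M3–M4

Leg distances:
M0→M1: 31.6 NM
M1→M2: 34.5 NM
M2→M3: 55.9 NM
M3→M4: 196.9 NM
The longest leg is M3–M4 at 196.9 NM.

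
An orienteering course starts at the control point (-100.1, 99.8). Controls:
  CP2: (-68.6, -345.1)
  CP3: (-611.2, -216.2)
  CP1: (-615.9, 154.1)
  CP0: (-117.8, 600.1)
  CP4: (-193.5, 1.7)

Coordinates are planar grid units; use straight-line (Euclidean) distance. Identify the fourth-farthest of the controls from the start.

CP2

Distance to each, sorted:
CP3: 600.9
CP1: 518.7
CP0: 500.6
CP2: 446.0
CP4: 135.5
The fourth-farthest is CP2 at 446.0.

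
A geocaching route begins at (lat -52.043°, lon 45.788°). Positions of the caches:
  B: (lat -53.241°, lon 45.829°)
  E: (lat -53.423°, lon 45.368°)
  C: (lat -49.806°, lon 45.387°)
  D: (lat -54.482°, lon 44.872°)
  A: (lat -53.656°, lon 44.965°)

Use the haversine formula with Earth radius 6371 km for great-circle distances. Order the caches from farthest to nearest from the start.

D, C, A, E, B

Distances from the start:
D (lat -54.482°, lon 44.872°): 278.0 km
C (lat -49.806°, lon 45.387°): 250.3 km
A (lat -53.656°, lon 44.965°): 187.7 km
E (lat -53.423°, lon 45.368°): 156.0 km
B (lat -53.241°, lon 45.829°): 133.2 km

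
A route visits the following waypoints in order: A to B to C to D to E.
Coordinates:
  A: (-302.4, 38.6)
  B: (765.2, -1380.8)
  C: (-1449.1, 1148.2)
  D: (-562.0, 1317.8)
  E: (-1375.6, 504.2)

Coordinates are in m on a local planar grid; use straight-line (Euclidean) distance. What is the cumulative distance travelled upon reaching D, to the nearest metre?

Leg distances:
A→B: 1776.1 m  (cumulative 1776.1 m)
B→C: 3361.4 m  (cumulative 5137.5 m)
C→D: 903.2 m  (cumulative 6040.6 m)
Cumulative distance at D ≈ 6041 m.

6041 m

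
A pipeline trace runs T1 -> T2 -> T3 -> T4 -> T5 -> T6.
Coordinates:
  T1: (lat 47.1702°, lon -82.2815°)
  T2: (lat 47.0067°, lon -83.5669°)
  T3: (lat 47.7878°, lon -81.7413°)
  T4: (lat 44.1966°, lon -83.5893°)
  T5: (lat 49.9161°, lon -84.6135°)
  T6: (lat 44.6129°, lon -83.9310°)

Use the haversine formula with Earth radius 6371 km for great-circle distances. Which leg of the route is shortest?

T1–T2

Leg distances:
T1→T2: 99.0 km
T2→T3: 162.6 km
T3→T4: 424.0 km
T4→T5: 640.7 km
T5→T6: 591.9 km
The shortest leg is T1–T2 at 99.0 km.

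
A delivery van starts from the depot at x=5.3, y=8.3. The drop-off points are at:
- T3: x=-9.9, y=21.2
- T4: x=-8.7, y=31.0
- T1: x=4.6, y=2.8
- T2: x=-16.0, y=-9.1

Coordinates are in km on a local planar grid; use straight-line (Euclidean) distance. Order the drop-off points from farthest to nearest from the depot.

Distances from the depot:
T2 x=-16.0, y=-9.1: 27.5 km
T4 x=-8.7, y=31.0: 26.7 km
T3 x=-9.9, y=21.2: 19.9 km
T1 x=4.6, y=2.8: 5.5 km

T2, T4, T3, T1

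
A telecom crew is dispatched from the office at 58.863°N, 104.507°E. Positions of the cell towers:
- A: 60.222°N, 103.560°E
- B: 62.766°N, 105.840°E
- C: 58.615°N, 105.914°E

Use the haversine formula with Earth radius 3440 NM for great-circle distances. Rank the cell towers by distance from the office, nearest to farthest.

C, A, B

Distances from the office:
C 58.615°N, 105.914°E: 46.3 NM
A 60.222°N, 103.560°E: 86.5 NM
B 62.766°N, 105.840°E: 237.5 NM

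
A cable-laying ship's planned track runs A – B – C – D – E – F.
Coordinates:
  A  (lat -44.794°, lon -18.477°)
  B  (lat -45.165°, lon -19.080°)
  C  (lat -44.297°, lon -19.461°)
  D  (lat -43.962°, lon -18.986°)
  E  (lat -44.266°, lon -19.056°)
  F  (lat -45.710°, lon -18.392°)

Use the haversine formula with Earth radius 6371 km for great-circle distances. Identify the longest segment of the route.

E–F

Leg distances:
A→B: 62.9 km
B→C: 101.1 km
C→D: 53.1 km
D→E: 34.3 km
E→F: 168.8 km
The longest leg is E–F at 168.8 km.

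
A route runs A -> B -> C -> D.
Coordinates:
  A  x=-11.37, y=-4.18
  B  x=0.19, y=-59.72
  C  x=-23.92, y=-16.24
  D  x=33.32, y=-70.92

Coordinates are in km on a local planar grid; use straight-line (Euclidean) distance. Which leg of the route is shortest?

Leg distances:
A→B: 56.7 km
B→C: 49.7 km
C→D: 79.2 km
The shortest leg is B–C at 49.7 km.

B–C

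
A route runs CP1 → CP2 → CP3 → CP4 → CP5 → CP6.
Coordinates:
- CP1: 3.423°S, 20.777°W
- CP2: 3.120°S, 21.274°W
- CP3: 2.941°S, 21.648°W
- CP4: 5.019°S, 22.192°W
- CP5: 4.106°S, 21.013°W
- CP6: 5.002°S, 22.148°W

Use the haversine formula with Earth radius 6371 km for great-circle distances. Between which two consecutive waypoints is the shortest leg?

CP2–CP3

Leg distances:
CP1→CP2: 64.6 km
CP2→CP3: 46.1 km
CP3→CP4: 238.8 km
CP4→CP5: 165.5 km
CP5→CP6: 160.5 km
The shortest leg is CP2–CP3 at 46.1 km.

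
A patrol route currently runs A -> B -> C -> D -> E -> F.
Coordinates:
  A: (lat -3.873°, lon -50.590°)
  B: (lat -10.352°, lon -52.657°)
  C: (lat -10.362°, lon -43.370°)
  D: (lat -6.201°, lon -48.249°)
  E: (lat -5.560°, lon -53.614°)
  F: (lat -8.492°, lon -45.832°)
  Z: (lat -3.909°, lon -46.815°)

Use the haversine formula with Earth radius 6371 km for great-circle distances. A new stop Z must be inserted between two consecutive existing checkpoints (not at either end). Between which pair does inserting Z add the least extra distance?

Added distance for inserting Z between each consecutive pair:
A–B: 626.7 km
B–C: 759.6 km
C–D: 403.6 km
D–E: 478.1 km
E–F: 378.0 km
Smallest added distance is 378.0 km, inserting between E and F.

between E and F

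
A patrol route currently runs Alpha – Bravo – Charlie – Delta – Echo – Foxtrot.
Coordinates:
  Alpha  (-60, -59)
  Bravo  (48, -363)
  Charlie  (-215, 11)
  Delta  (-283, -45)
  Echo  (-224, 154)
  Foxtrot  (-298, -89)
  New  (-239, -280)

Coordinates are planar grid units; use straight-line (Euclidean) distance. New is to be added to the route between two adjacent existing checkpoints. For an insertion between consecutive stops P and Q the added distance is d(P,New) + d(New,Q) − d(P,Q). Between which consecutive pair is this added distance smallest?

between Bravo and Charlie

Added distance for inserting New between each consecutive pair:
Alpha–Bravo: 260.5
Bravo–Charlie: 133.5
Charlie–Delta: 443.0
Delta–Echo: 465.8
Echo–Foxtrot: 380.1
Smallest added distance is 133.5, inserting between Bravo and Charlie.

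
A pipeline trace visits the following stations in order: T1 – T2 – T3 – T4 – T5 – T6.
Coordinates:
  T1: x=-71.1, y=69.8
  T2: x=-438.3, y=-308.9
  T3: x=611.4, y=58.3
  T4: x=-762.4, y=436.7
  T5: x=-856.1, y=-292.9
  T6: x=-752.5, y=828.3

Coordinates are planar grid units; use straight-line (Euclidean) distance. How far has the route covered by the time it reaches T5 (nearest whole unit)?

3800

Leg distances:
T1→T2: 527.5  (cumulative 527.5)
T2→T3: 1112.1  (cumulative 1639.6)
T3→T4: 1425.0  (cumulative 3064.5)
T4→T5: 735.6  (cumulative 3800.1)
Cumulative distance at T5 ≈ 3800.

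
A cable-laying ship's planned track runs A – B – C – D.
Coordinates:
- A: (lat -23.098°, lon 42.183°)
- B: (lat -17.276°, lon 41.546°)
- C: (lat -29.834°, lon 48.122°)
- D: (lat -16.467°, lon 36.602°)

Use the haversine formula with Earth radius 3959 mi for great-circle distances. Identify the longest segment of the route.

Leg distances:
A→B: 404.4 mi
B→C: 961.9 mi
C→D: 1176.7 mi
The longest leg is C–D at 1176.7 mi.

C–D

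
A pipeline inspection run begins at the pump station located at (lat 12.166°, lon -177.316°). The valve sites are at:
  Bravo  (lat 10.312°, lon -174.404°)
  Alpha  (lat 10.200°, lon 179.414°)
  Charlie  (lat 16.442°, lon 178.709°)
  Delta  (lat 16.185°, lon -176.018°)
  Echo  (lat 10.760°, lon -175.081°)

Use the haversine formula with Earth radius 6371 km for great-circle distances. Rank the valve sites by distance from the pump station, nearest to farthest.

Computing each great-circle distance from (lat 12.166°, lon -177.316°):
Echo (lat 10.760°, lon -175.081°): 289.4 km
Bravo (lat 10.312°, lon -174.404°): 378.6 km
Alpha (lat 10.200°, lon 179.414°): 418.3 km
Delta (lat 16.185°, lon -176.018°): 468.3 km
Charlie (lat 16.442°, lon 178.709°): 639.8 km

Echo, Bravo, Alpha, Delta, Charlie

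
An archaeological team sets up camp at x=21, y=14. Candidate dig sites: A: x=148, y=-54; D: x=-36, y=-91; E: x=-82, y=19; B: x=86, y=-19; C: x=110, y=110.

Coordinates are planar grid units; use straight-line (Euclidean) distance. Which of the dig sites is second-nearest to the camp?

E

Distance to each, sorted:
B: 72.9
E: 103.1
D: 119.5
C: 130.9
A: 144.1
The second-nearest is E at 103.1.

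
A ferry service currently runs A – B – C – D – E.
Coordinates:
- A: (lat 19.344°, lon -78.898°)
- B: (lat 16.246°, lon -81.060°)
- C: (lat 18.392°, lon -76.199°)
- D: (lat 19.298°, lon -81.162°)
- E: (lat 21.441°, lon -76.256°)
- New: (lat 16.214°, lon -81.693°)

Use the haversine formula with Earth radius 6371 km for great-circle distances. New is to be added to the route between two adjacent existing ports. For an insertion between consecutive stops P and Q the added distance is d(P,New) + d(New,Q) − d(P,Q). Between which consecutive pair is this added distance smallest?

between A and B

Added distance for inserting New between each consecutive pair:
A–B: 110.9 km
B–C: 130.7 km
C–D: 447.1 km
D–E: 598.8 km
Smallest added distance is 110.9 km, inserting between A and B.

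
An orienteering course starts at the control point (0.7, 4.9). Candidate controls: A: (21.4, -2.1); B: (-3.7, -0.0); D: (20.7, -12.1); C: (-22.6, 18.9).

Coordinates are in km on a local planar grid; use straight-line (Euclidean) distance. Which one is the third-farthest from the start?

Distances from the start ((0.7, 4.9)):
C: 27.2 km
D: 26.2 km
A: 21.9 km
B: 6.6 km
The third-farthest is A at 21.9 km.

A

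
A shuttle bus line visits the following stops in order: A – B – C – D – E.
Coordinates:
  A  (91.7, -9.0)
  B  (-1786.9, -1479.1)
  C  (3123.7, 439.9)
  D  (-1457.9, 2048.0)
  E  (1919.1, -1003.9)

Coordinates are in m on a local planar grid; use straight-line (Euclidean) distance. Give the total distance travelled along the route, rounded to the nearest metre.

17065 m

Leg distances:
A→B: 2385.4 m  (cumulative 2385.4 m)
B→C: 5272.2 m  (cumulative 7657.7 m)
C→D: 4855.6 m  (cumulative 12513.3 m)
D→E: 4551.7 m  (cumulative 17065.0 m)
Total route length ≈ 17065 m.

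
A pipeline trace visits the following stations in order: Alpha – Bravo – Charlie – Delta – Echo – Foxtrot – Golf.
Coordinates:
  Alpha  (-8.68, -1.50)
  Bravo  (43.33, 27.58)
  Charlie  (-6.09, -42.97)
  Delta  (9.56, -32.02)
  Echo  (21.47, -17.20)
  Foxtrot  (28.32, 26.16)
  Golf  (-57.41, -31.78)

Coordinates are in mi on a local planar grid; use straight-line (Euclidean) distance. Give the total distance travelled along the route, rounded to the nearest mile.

331 mi

Leg distances:
Alpha→Bravo: 59.6 mi  (cumulative 59.6 mi)
Bravo→Charlie: 86.1 mi  (cumulative 145.7 mi)
Charlie→Delta: 19.1 mi  (cumulative 164.8 mi)
Delta→Echo: 19.0 mi  (cumulative 183.8 mi)
Echo→Foxtrot: 43.9 mi  (cumulative 227.7 mi)
Foxtrot→Golf: 103.5 mi  (cumulative 331.2 mi)
Total route length ≈ 331 mi.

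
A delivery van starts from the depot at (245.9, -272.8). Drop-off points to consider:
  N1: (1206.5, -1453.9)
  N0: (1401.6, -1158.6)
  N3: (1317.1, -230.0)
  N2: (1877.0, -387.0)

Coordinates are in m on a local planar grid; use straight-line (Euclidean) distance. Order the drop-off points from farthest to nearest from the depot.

Distances from the depot:
N2 (1877.0, -387.0): 1635.1 m
N1 (1206.5, -1453.9): 1522.4 m
N0 (1401.6, -1158.6): 1456.1 m
N3 (1317.1, -230.0): 1072.1 m

N2, N1, N0, N3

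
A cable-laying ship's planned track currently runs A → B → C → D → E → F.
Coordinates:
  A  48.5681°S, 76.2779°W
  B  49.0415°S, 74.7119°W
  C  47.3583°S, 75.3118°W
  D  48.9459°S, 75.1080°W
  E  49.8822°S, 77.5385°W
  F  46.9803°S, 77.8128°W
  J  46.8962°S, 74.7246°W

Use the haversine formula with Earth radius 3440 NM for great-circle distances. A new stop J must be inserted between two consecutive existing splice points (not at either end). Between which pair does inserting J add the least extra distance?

between B and C

Added distance for inserting J between each consecutive pair:
A–B: 179.0 NM
B–C: 61.6 NM
C–D: 65.0 NM
D–E: 225.2 NM
E–F: 163.6 NM
Smallest added distance is 61.6 NM, inserting between B and C.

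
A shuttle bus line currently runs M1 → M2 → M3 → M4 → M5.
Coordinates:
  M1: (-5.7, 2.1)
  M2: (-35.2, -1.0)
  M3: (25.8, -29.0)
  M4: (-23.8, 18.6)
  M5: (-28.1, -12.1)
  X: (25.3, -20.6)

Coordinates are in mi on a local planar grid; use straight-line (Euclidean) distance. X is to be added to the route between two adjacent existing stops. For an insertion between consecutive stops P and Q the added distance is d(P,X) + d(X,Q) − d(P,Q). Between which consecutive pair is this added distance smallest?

Added distance for inserting X between each consecutive pair:
M1–M2: 72.4 mi
M2–M3: 4.9 mi
M3–M4: 2.5 mi
M4–M5: 85.9 mi
Smallest added distance is 2.5 mi, inserting between M3 and M4.

between M3 and M4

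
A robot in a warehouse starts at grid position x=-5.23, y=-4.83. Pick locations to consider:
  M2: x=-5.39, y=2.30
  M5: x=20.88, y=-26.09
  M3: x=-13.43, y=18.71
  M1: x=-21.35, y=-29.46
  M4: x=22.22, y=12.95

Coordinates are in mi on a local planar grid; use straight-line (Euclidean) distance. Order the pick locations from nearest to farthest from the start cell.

M2, M3, M1, M4, M5

Distance from the start cell at x=-5.23, y=-4.83 to each:
M2 x=-5.39, y=2.30: 7.1 mi
M3 x=-13.43, y=18.71: 24.9 mi
M1 x=-21.35, y=-29.46: 29.4 mi
M4 x=22.22, y=12.95: 32.7 mi
M5 x=20.88, y=-26.09: 33.7 mi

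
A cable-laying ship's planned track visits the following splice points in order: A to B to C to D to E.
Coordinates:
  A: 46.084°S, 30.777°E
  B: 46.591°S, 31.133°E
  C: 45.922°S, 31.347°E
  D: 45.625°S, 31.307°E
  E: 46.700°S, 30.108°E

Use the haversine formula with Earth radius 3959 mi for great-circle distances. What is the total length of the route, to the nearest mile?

201 mi

Leg distances:
A→B: 38.9 mi  (cumulative 38.9 mi)
B→C: 47.3 mi  (cumulative 86.3 mi)
C→D: 20.6 mi  (cumulative 106.9 mi)
D→E: 93.9 mi  (cumulative 200.7 mi)
Total route length ≈ 201 mi.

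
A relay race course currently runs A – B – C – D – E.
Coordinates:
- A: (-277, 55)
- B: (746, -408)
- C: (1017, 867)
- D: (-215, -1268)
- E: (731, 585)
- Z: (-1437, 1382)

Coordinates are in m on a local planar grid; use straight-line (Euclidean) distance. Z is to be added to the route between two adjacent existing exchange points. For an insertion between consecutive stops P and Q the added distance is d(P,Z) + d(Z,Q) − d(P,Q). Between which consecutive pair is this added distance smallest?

between C and D

Added distance for inserting Z between each consecutive pair:
A–B: 3462.7 m
B–C: 4027.0 m
C–D: 2960.7 m
D–E: 3147.5 m
Smallest added distance is 2960.7 m, inserting between C and D.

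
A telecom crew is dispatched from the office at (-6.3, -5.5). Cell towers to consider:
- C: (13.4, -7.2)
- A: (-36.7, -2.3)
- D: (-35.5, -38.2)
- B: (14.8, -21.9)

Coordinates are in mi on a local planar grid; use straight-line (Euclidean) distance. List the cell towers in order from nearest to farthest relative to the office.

C, B, A, D

Distances from the office:
C (13.4, -7.2): 19.8 mi
B (14.8, -21.9): 26.7 mi
A (-36.7, -2.3): 30.6 mi
D (-35.5, -38.2): 43.8 mi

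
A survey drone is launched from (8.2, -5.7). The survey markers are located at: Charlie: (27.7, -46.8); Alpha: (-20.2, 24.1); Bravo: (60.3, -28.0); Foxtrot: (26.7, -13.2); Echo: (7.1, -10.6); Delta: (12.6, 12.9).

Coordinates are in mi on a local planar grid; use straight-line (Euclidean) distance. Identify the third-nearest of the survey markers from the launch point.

Foxtrot

Distances from the launch point ((8.2, -5.7)):
Echo: 5.0 mi
Delta: 19.1 mi
Foxtrot: 20.0 mi
Alpha: 41.2 mi
Charlie: 45.5 mi
Bravo: 56.7 mi
The third-nearest is Foxtrot at 20.0 mi.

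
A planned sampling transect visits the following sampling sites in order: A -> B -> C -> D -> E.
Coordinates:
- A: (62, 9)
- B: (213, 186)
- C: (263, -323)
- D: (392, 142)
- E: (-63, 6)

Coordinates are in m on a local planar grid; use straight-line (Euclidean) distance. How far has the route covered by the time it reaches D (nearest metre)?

Leg distances:
A→B: 232.7 m  (cumulative 232.7 m)
B→C: 511.4 m  (cumulative 744.1 m)
C→D: 482.6 m  (cumulative 1226.7 m)
Cumulative distance at D ≈ 1227 m.

1227 m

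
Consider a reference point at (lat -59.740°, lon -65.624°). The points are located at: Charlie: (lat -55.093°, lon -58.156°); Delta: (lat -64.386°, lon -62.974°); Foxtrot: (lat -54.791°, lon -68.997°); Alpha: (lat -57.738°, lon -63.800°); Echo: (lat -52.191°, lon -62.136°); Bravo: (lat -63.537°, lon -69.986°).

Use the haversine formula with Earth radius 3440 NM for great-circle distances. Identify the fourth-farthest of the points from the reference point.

Delta

Distances from the reference point ((lat -59.740°, lon -65.624°)):
Echo: 468.0 NM
Charlie: 368.5 NM
Foxtrot: 316.6 NM
Delta: 288.7 NM
Bravo: 259.6 NM
Alpha: 132.9 NM
The fourth-farthest is Delta at 288.7 NM.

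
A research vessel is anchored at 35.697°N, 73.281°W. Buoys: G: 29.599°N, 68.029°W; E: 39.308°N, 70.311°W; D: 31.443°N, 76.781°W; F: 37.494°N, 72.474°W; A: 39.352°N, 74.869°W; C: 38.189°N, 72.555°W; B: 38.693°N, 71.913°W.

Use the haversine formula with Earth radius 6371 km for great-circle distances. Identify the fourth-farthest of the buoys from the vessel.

Distances from the vessel (35.697°N, 73.281°W):
G: 837.3 km
D: 573.4 km
E: 479.4 km
A: 429.8 km
B: 354.5 km
C: 284.5 km
F: 212.4 km
The fourth-farthest is A at 429.8 km.

A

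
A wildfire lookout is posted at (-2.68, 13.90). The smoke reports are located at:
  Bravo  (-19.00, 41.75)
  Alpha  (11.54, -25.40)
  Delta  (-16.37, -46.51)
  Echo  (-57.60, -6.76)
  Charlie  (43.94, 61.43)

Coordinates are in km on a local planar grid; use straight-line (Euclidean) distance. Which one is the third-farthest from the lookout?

Distance to each, sorted:
Charlie: 66.6 km
Delta: 61.9 km
Echo: 58.7 km
Alpha: 41.8 km
Bravo: 32.3 km
The third-farthest is Echo at 58.7 km.

Echo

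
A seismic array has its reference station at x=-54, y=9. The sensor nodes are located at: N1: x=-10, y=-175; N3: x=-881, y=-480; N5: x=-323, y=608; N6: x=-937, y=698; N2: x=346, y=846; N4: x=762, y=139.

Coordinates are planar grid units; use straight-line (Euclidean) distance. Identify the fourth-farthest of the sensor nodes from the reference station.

N4

Distance to each, sorted:
N6: 1120.0
N3: 960.8
N2: 927.7
N4: 826.3
N5: 656.6
N1: 189.2
The fourth-farthest is N4 at 826.3.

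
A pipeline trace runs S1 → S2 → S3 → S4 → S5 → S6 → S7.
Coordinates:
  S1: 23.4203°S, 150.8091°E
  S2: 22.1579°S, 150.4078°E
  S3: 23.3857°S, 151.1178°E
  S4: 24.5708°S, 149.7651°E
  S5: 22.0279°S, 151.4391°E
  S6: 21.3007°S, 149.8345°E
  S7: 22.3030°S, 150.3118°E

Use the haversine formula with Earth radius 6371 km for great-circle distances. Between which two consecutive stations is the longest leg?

Leg distances:
S1→S2: 146.3 km
S2→S3: 154.7 km
S3→S4: 190.4 km
S4→S5: 330.4 km
S5→S6: 184.5 km
S6→S7: 121.9 km
The longest leg is S4–S5 at 330.4 km.

S4–S5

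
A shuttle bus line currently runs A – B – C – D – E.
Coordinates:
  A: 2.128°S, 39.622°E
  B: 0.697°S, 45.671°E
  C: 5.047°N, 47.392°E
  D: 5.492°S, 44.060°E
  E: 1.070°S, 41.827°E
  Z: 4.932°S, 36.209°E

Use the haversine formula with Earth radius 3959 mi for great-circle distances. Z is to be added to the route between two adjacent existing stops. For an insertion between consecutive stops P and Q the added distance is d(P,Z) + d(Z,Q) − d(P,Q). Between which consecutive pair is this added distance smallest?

Added distance for inserting Z between each consecutive pair:
A–B: 590.9 mi
B–C: 1336.1 mi
C–D: 812.9 mi
D–E: 670.0 mi
Smallest added distance is 590.9 mi, inserting between A and B.

between A and B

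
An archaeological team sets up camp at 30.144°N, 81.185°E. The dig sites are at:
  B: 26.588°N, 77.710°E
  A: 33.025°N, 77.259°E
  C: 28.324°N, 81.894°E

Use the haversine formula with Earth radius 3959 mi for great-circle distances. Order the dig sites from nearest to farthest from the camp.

C, A, B

Computing each great-circle distance from 30.144°N, 81.185°E:
C 28.324°N, 81.894°E: 132.8 mi
A 33.025°N, 77.259°E: 305.0 mi
B 26.588°N, 77.710°E: 324.0 mi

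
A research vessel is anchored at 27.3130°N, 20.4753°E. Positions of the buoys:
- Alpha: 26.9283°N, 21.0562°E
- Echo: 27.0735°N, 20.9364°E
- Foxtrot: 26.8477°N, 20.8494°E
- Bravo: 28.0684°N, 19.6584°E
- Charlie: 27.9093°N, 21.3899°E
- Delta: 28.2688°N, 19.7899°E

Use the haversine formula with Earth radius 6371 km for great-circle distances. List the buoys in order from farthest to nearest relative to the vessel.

Distance from the vessel at 27.3130°N, 20.4753°E to each:
Delta 28.2688°N, 19.7899°E: 125.9 km
Bravo 28.0684°N, 19.6584°E: 116.3 km
Charlie 27.9093°N, 21.3899°E: 111.9 km
Alpha 26.9283°N, 21.0562°E: 71.7 km
Foxtrot 26.8477°N, 20.8494°E: 63.6 km
Echo 27.0735°N, 20.9364°E: 52.8 km

Delta, Bravo, Charlie, Alpha, Foxtrot, Echo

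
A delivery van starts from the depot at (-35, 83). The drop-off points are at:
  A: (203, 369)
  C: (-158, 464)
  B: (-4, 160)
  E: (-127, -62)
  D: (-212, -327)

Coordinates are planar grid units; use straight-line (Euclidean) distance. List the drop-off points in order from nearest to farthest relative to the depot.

Computing each straight-line distance from (-35, 83):
B (-4, 160): 83.0
E (-127, -62): 171.7
A (203, 369): 372.1
C (-158, 464): 400.4
D (-212, -327): 446.6

B, E, A, C, D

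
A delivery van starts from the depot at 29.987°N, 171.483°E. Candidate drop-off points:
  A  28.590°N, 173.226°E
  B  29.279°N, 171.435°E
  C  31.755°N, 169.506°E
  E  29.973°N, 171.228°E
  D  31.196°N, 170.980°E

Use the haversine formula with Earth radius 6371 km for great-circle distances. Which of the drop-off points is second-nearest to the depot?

B

Distances from the depot (29.987°N, 171.483°E):
E: 24.6 km
B: 78.9 km
D: 142.8 km
A: 229.6 km
C: 272.5 km
The second-nearest is B at 78.9 km.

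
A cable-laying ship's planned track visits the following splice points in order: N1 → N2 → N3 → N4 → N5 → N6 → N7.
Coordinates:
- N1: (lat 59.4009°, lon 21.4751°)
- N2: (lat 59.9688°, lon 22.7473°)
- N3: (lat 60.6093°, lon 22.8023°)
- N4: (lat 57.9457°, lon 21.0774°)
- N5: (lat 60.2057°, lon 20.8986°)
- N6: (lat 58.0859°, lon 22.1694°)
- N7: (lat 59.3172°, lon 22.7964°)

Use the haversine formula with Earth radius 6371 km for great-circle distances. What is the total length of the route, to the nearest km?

1118 km

Leg distances:
N1→N2: 95.3 km  (cumulative 95.3 km)
N2→N3: 71.3 km  (cumulative 166.6 km)
N3→N4: 311.9 km  (cumulative 478.5 km)
N4→N5: 251.5 km  (cumulative 730.1 km)
N5→N6: 246.6 km  (cumulative 976.6 km)
N6→N7: 141.6 km  (cumulative 1118.3 km)
Total route length ≈ 1118 km.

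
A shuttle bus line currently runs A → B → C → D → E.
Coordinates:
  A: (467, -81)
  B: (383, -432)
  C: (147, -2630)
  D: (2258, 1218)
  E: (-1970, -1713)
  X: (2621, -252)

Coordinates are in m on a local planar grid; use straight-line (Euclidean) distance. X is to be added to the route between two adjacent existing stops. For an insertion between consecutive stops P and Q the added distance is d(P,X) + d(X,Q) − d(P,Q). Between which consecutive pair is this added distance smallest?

between C and D

Added distance for inserting X between each consecutive pair:
A–B: 4045.1 m
B–C: 3466.1 m
C–D: 556.7 m
D–E: 1187.4 m
Smallest added distance is 556.7 m, inserting between C and D.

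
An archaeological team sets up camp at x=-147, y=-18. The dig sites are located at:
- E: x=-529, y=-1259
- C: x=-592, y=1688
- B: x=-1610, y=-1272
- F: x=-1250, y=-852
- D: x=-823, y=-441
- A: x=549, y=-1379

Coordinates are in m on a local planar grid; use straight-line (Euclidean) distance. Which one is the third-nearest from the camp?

Distance to each, sorted:
D: 797.4 m
E: 1298.5 m
F: 1382.8 m
A: 1528.6 m
C: 1763.1 m
B: 1926.9 m
The third-nearest is F at 1382.8 m.

F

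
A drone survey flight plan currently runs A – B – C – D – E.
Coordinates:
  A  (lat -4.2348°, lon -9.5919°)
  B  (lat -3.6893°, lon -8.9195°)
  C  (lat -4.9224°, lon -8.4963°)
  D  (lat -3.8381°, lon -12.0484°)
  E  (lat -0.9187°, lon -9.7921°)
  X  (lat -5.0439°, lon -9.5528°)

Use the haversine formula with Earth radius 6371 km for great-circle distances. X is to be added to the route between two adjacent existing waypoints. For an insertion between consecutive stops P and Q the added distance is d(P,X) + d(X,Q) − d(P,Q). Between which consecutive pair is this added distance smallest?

between C and D

Added distance for inserting X between each consecutive pair:
A–B: 160.1 km
B–C: 139.1 km
C–D: 13.4 km
D–E: 356.8 km
Smallest added distance is 13.4 km, inserting between C and D.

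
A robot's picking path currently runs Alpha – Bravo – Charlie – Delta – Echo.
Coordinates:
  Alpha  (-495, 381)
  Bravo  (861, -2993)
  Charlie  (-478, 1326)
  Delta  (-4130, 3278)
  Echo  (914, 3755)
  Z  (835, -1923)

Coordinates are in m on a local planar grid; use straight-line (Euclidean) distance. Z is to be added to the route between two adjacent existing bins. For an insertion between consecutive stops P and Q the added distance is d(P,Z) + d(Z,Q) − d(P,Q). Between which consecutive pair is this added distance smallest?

between Bravo and Charlie

Added distance for inserting Z between each consecutive pair:
Alpha–Bravo: 94.3 m
Bravo–Charlie: 52.8 m
Charlie–Delta: 6553.7 m
Delta–Echo: 7802.4 m
Smallest added distance is 52.8 m, inserting between Bravo and Charlie.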